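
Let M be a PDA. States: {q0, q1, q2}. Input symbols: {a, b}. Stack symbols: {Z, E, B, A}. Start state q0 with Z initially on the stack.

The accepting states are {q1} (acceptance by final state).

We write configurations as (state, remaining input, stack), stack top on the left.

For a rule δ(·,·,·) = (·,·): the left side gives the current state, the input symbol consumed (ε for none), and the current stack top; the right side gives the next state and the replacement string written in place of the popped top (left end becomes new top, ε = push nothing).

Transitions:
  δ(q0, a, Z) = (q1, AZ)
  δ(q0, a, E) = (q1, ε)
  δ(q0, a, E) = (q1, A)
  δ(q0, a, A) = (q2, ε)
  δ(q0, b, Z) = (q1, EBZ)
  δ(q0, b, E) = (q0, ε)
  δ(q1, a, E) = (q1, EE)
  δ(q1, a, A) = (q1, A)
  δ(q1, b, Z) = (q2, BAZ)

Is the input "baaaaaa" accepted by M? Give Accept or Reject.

Accept

One accepting computation: (q0, baaaaaa, Z) ⊢ (q1, aaaaaa, EBZ) ⊢ (q1, aaaaa, EEBZ) ⊢ (q1, aaaa, EEEBZ) ⊢ (q1, aaa, EEEEBZ) ⊢ (q1, aa, EEEEEBZ) ⊢ (q1, a, EEEEEEBZ) ⊢ (q1, ε, EEEEEEEBZ)
All input consumed and state q1 ∈ F.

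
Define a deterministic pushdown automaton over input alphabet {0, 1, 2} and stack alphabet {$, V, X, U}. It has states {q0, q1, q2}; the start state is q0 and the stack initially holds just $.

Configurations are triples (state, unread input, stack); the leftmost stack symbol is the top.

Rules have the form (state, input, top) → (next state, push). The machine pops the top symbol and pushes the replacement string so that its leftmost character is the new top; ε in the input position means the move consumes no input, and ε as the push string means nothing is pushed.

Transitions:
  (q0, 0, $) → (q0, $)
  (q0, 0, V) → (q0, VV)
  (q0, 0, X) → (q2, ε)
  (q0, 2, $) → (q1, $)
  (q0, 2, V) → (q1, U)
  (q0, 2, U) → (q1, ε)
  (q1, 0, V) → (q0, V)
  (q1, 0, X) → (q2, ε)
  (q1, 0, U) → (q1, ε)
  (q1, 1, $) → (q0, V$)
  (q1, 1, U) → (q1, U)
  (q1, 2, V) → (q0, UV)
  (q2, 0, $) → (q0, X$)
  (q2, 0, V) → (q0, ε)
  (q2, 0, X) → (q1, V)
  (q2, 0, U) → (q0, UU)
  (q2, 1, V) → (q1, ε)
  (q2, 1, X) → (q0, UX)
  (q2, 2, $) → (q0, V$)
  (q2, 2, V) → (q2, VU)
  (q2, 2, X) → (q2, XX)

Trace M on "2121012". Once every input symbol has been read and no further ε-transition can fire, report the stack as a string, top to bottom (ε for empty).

U$

(q0, 2121012, $)
  read 2, top $: go to q1, push $ → (q1, 121012, $)
  read 1, top $: go to q0, push V$ → (q0, 21012, V$)
  read 2, top V: go to q1, push U → (q1, 1012, U$)
  read 1, top U: go to q1, push U → (q1, 012, U$)
  read 0, top U: go to q1, push ε → (q1, 12, $)
  read 1, top $: go to q0, push V$ → (q0, 2, V$)
  read 2, top V: go to q1, push U → (q1, ε, U$)
All input consumed in state q1 with stack U$.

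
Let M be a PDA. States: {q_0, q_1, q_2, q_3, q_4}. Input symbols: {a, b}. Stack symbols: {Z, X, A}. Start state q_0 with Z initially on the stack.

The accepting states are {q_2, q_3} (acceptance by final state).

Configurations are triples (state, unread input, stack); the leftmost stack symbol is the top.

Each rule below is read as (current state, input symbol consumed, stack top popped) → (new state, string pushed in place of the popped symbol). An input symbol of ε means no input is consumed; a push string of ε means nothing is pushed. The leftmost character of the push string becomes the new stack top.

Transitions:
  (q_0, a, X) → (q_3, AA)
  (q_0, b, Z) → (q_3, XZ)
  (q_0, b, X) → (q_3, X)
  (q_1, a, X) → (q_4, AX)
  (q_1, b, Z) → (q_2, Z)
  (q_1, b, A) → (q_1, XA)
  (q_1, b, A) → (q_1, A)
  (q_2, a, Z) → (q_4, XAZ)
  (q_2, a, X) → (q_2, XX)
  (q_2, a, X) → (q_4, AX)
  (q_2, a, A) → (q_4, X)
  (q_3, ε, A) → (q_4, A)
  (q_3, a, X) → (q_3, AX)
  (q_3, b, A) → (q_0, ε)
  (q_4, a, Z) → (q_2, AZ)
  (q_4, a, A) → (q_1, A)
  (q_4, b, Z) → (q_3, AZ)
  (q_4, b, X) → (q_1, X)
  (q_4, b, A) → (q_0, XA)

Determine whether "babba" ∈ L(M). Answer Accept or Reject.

Accept

One accepting computation: (q_0, babba, Z) ⊢ (q_3, abba, XZ) ⊢ (q_3, bba, AXZ) ⊢ (q_0, ba, XZ) ⊢ (q_3, a, XZ) ⊢ (q_3, ε, AXZ)
All input consumed and state q_3 ∈ F.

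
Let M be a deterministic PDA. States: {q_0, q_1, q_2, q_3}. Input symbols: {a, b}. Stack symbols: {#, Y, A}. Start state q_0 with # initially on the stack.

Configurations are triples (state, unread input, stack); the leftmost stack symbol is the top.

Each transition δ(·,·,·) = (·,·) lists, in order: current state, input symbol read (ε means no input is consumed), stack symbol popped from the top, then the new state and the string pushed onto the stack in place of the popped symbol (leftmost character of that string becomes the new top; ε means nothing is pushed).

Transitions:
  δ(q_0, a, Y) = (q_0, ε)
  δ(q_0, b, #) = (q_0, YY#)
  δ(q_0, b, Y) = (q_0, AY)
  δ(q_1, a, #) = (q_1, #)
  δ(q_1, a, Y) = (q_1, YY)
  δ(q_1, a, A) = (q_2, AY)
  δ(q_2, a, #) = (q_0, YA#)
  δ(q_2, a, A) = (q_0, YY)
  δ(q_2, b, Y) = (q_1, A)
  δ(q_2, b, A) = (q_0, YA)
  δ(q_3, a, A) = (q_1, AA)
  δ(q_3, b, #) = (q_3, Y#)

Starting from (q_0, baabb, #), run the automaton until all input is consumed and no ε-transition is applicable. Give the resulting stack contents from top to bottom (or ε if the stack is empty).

(q_0, baabb, #)
  read b, top #: go to q_0, push YY# → (q_0, aabb, YY#)
  read a, top Y: go to q_0, push ε → (q_0, abb, Y#)
  read a, top Y: go to q_0, push ε → (q_0, bb, #)
  read b, top #: go to q_0, push YY# → (q_0, b, YY#)
  read b, top Y: go to q_0, push AY → (q_0, ε, AYY#)
All input consumed in state q_0 with stack AYY#.

AYY#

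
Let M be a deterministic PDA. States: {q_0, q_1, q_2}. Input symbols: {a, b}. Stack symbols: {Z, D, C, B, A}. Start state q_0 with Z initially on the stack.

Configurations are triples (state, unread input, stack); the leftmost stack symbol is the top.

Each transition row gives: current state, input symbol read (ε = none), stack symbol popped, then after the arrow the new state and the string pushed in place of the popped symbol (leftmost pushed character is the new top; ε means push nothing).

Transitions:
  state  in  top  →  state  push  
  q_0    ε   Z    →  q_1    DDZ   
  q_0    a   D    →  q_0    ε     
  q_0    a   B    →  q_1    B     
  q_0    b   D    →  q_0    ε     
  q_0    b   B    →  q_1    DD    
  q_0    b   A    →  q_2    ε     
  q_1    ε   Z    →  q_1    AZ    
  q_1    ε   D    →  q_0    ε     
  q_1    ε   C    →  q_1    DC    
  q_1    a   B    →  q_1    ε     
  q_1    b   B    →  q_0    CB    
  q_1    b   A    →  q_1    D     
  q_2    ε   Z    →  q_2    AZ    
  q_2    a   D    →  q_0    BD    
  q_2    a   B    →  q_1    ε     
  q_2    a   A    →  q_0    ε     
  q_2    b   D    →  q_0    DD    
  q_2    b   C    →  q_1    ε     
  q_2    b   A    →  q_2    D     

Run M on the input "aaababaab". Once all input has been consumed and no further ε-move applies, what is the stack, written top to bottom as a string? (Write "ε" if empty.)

DZ

(q_0, aaababaab, Z)
  ε-move, top Z: go to q_1, push DDZ → (q_1, aaababaab, DDZ)
  ε-move, top D: go to q_0, push ε → (q_0, aaababaab, DZ)
  read a, top D: go to q_0, push ε → (q_0, aababaab, Z)
  ε-move, top Z: go to q_1, push DDZ → (q_1, aababaab, DDZ)
  ε-move, top D: go to q_0, push ε → (q_0, aababaab, DZ)
  read a, top D: go to q_0, push ε → (q_0, ababaab, Z)
  ε-move, top Z: go to q_1, push DDZ → (q_1, ababaab, DDZ)
  ε-move, top D: go to q_0, push ε → (q_0, ababaab, DZ)
  read a, top D: go to q_0, push ε → (q_0, babaab, Z)
  ε-move, top Z: go to q_1, push DDZ → (q_1, babaab, DDZ)
  ε-move, top D: go to q_0, push ε → (q_0, babaab, DZ)
  read b, top D: go to q_0, push ε → (q_0, abaab, Z)
  ε-move, top Z: go to q_1, push DDZ → (q_1, abaab, DDZ)
  ε-move, top D: go to q_0, push ε → (q_0, abaab, DZ)
  read a, top D: go to q_0, push ε → (q_0, baab, Z)
  ε-move, top Z: go to q_1, push DDZ → (q_1, baab, DDZ)
  ε-move, top D: go to q_0, push ε → (q_0, baab, DZ)
  read b, top D: go to q_0, push ε → (q_0, aab, Z)
  ε-move, top Z: go to q_1, push DDZ → (q_1, aab, DDZ)
  ε-move, top D: go to q_0, push ε → (q_0, aab, DZ)
  read a, top D: go to q_0, push ε → (q_0, ab, Z)
  ε-move, top Z: go to q_1, push DDZ → (q_1, ab, DDZ)
  ε-move, top D: go to q_0, push ε → (q_0, ab, DZ)
  read a, top D: go to q_0, push ε → (q_0, b, Z)
  ε-move, top Z: go to q_1, push DDZ → (q_1, b, DDZ)
  ε-move, top D: go to q_0, push ε → (q_0, b, DZ)
  read b, top D: go to q_0, push ε → (q_0, ε, Z)
  ε-move, top Z: go to q_1, push DDZ → (q_1, ε, DDZ)
  ε-move, top D: go to q_0, push ε → (q_0, ε, DZ)
All input consumed in state q_0 with stack DZ.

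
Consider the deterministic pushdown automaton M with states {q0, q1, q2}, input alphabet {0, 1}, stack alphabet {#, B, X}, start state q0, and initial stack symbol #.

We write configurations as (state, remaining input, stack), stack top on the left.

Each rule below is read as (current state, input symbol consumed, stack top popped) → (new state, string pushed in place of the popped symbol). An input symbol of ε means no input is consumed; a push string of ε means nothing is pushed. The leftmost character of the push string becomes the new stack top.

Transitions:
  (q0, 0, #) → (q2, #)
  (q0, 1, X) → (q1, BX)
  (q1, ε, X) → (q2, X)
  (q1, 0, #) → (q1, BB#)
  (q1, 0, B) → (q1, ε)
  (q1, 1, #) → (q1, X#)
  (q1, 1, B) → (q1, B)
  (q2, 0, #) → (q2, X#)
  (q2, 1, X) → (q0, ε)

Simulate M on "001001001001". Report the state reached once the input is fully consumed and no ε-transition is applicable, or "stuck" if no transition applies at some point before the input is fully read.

(q0, 001001001001, #) ⊢ (q2, 01001001001, #) ⊢ (q2, 1001001001, X#) ⊢ (q0, 001001001, #) ⊢ (q2, 01001001, #) ⊢ (q2, 1001001, X#) ⊢ (q0, 001001, #) ⊢ (q2, 01001, #) ⊢ (q2, 1001, X#) ⊢ (q0, 001, #) ⊢ (q2, 01, #) ⊢ (q2, 1, X#) ⊢ (q0, ε, #)
All input consumed; M is in state q0.

q0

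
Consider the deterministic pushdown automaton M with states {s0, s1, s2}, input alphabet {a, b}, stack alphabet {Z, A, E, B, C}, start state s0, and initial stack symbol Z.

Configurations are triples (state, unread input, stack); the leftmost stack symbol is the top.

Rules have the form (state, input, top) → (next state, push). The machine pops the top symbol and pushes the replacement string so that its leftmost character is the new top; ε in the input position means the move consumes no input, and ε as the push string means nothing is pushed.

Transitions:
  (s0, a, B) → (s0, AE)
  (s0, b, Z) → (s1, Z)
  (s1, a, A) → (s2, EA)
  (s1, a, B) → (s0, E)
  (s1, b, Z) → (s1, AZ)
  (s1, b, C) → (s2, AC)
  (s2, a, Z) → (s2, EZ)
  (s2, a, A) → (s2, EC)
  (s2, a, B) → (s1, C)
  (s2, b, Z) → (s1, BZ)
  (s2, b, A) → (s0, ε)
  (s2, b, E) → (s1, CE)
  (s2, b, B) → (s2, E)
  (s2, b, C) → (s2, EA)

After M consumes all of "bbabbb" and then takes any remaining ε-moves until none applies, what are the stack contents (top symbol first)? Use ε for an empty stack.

(s0, bbabbb, Z)
  read b, top Z: go to s1, push Z → (s1, babbb, Z)
  read b, top Z: go to s1, push AZ → (s1, abbb, AZ)
  read a, top A: go to s2, push EA → (s2, bbb, EAZ)
  read b, top E: go to s1, push CE → (s1, bb, CEAZ)
  read b, top C: go to s2, push AC → (s2, b, ACEAZ)
  read b, top A: go to s0, push ε → (s0, ε, CEAZ)
All input consumed in state s0 with stack CEAZ.

CEAZ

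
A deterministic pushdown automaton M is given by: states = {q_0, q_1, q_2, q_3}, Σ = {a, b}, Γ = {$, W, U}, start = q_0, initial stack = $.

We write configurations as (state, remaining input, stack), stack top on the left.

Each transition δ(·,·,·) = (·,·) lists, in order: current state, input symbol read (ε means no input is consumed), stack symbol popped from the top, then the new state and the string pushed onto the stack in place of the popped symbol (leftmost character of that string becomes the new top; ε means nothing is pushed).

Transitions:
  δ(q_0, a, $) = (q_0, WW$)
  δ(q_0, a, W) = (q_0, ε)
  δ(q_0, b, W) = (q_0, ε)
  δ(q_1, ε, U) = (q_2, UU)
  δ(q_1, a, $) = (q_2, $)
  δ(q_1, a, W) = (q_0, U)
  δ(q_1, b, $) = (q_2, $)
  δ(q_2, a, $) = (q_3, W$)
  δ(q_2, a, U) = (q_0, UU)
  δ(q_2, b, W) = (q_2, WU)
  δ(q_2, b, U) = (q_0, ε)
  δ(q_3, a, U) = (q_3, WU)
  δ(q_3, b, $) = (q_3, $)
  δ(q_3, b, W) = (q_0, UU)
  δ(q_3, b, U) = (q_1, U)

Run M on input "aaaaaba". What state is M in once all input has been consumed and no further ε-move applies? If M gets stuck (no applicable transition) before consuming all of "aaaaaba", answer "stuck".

q_0

(q_0, aaaaaba, $) ⊢ (q_0, aaaaba, WW$) ⊢ (q_0, aaaba, W$) ⊢ (q_0, aaba, $) ⊢ (q_0, aba, WW$) ⊢ (q_0, ba, W$) ⊢ (q_0, a, $) ⊢ (q_0, ε, WW$)
All input consumed; M is in state q_0.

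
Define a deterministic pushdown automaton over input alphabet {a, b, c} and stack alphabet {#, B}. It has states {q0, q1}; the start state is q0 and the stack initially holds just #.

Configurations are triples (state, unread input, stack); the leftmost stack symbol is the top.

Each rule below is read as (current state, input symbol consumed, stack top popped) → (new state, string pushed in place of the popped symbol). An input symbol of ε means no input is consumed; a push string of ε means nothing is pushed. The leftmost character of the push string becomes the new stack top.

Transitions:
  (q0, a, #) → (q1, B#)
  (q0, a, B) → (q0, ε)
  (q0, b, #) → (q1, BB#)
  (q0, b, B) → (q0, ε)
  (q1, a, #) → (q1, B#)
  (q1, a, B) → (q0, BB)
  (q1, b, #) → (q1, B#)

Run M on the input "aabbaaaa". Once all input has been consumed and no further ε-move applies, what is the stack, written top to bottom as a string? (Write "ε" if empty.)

#

(q0, aabbaaaa, #)
  read a, top #: go to q1, push B# → (q1, abbaaaa, B#)
  read a, top B: go to q0, push BB → (q0, bbaaaa, BB#)
  read b, top B: go to q0, push ε → (q0, baaaa, B#)
  read b, top B: go to q0, push ε → (q0, aaaa, #)
  read a, top #: go to q1, push B# → (q1, aaa, B#)
  read a, top B: go to q0, push BB → (q0, aa, BB#)
  read a, top B: go to q0, push ε → (q0, a, B#)
  read a, top B: go to q0, push ε → (q0, ε, #)
All input consumed in state q0 with stack #.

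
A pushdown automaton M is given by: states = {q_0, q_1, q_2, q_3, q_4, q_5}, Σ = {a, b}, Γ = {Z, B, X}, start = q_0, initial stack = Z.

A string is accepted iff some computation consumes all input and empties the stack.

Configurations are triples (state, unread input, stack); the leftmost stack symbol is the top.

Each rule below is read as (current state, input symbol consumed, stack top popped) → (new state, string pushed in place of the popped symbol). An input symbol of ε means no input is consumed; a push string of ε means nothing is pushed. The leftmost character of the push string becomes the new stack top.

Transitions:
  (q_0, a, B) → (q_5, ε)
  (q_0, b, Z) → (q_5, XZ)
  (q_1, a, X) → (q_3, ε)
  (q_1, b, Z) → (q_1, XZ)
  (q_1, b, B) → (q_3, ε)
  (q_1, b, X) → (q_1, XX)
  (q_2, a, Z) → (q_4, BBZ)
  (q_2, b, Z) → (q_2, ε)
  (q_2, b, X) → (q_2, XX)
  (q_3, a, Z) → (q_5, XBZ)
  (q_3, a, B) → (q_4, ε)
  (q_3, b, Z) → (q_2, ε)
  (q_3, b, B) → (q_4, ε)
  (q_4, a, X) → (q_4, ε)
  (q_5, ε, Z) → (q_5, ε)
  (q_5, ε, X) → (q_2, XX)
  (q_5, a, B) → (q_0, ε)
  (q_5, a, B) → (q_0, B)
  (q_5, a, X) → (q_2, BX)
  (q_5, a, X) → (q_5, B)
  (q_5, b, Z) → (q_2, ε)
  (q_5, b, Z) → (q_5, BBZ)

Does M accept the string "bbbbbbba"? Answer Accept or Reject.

Reject

No computation consumes all input and empties the stack.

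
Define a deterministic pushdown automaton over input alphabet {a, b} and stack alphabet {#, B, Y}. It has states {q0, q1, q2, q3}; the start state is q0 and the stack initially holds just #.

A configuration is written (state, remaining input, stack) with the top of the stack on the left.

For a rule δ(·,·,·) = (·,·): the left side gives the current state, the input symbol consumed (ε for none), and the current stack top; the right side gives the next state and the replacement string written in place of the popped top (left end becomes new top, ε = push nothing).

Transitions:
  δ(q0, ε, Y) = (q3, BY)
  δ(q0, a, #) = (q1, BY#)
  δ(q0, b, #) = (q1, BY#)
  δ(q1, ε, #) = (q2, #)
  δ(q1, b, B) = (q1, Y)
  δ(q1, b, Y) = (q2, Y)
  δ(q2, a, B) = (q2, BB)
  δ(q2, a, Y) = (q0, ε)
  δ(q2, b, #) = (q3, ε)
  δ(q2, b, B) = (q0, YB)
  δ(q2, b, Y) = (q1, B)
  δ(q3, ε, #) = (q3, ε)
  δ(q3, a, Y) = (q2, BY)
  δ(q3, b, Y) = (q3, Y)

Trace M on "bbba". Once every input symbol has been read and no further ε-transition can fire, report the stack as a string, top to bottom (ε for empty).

BY#

(q0, bbba, #) ⊢ (q1, bba, BY#) ⊢ (q1, ba, YY#) ⊢ (q2, a, YY#) ⊢ (q0, ε, Y#) ⊢ (q3, ε, BY#)
All input consumed in state q3 with stack BY#.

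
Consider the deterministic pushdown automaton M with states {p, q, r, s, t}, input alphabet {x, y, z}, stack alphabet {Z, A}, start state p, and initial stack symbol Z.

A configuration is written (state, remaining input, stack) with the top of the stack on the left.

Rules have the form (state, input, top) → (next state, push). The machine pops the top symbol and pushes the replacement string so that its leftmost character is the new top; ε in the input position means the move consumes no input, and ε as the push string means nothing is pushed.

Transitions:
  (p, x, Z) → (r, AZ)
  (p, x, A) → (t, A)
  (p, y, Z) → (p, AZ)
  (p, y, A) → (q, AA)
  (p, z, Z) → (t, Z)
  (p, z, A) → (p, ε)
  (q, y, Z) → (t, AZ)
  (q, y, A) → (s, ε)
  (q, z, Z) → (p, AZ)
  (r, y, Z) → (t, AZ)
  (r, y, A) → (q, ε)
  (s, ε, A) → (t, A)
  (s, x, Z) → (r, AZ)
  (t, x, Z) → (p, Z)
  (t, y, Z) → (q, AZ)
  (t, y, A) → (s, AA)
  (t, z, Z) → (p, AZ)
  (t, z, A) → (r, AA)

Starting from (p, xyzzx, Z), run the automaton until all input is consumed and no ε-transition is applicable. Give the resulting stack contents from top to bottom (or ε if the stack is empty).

(p, xyzzx, Z)
  read x, top Z: go to r, push AZ → (r, yzzx, AZ)
  read y, top A: go to q, push ε → (q, zzx, Z)
  read z, top Z: go to p, push AZ → (p, zx, AZ)
  read z, top A: go to p, push ε → (p, x, Z)
  read x, top Z: go to r, push AZ → (r, ε, AZ)
All input consumed in state r with stack AZ.

AZ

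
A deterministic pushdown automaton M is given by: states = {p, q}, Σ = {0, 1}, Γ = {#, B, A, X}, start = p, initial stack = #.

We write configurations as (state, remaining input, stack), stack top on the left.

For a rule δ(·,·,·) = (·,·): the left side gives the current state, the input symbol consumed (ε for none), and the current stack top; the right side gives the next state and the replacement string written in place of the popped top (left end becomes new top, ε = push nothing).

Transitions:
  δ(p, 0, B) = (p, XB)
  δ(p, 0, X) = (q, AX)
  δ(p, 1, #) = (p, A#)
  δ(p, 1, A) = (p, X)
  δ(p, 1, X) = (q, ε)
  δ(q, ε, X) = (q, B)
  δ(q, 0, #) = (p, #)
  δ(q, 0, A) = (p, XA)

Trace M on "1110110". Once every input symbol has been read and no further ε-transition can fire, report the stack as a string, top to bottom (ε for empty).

(p, 1110110, #)
  read 1, top #: go to p, push A# → (p, 110110, A#)
  read 1, top A: go to p, push X → (p, 10110, X#)
  read 1, top X: go to q, push ε → (q, 0110, #)
  read 0, top #: go to p, push # → (p, 110, #)
  read 1, top #: go to p, push A# → (p, 10, A#)
  read 1, top A: go to p, push X → (p, 0, X#)
  read 0, top X: go to q, push AX → (q, ε, AX#)
All input consumed in state q with stack AX#.

AX#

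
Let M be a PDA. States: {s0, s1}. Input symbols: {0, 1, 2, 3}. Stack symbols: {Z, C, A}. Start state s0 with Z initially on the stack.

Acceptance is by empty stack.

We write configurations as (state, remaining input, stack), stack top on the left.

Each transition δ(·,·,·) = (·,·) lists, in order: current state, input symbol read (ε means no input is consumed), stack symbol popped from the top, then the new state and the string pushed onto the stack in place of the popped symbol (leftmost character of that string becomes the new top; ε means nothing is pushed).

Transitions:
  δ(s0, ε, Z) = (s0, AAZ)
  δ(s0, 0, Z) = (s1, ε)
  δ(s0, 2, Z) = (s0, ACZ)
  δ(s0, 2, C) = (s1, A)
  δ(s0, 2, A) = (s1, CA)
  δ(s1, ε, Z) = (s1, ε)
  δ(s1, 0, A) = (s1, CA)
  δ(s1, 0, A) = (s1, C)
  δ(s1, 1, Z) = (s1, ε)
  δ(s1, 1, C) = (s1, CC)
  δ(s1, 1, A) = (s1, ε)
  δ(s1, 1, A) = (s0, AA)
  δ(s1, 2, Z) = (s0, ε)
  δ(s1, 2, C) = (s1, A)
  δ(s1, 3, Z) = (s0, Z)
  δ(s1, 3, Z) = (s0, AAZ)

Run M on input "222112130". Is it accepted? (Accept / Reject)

Accept

One accepting computation: (s0, 222112130, Z) ⊢ (s0, 22112130, ACZ) ⊢ (s1, 2112130, CACZ) ⊢ (s1, 112130, AACZ) ⊢ (s1, 12130, ACZ) ⊢ (s1, 2130, CZ) ⊢ (s1, 130, AZ) ⊢ (s1, 30, Z) ⊢ (s0, 0, Z) ⊢ (s1, ε, ε)
All input consumed and the stack is empty.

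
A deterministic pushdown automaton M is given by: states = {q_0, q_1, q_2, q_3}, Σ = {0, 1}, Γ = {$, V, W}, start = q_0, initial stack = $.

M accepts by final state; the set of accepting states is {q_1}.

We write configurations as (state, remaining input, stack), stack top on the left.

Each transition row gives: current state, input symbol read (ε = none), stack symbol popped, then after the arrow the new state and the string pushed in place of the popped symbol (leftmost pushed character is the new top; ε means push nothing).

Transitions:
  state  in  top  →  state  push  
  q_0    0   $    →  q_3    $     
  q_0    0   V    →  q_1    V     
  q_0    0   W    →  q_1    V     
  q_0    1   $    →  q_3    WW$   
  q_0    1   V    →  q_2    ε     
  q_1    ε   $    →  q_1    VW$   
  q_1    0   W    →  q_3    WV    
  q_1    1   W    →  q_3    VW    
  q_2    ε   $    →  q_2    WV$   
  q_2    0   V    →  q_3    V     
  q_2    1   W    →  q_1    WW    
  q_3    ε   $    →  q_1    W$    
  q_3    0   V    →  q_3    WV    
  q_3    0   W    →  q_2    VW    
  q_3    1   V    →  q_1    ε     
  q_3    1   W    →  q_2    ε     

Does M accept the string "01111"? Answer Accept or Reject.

(q_0, 01111, $)
  read 0, top $: go to q_3, push $ → (q_3, 1111, $)
  ε-move, top $: go to q_1, push W$ → (q_1, 1111, W$)
  read 1, top W: go to q_3, push VW → (q_3, 111, VW$)
  read 1, top V: go to q_1, push ε → (q_1, 11, W$)
  read 1, top W: go to q_3, push VW → (q_3, 1, VW$)
  read 1, top V: go to q_1, push ε → (q_1, ε, W$)
All input consumed; state q_1 ∈ F.

Accept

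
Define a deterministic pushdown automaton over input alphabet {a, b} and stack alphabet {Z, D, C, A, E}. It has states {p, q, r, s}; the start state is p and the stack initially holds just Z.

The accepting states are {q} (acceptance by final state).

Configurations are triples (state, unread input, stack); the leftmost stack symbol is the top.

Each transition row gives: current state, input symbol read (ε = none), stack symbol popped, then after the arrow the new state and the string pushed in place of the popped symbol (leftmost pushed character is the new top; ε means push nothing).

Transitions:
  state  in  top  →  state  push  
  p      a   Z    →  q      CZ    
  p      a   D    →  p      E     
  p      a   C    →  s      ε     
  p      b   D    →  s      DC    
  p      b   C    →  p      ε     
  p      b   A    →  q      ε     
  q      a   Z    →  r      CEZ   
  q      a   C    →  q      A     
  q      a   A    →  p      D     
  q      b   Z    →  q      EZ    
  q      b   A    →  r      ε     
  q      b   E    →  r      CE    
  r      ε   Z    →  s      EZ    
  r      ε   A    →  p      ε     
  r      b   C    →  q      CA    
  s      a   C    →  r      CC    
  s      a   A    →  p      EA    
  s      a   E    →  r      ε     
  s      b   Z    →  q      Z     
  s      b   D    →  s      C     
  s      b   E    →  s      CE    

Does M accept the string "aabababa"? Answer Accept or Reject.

(p, aabababa, Z)
  read a, top Z: go to q, push CZ → (q, abababa, CZ)
  read a, top C: go to q, push A → (q, bababa, AZ)
  read b, top A: go to r, push ε → (r, ababa, Z)
  ε-move, top Z: go to s, push EZ → (s, ababa, EZ)
  read a, top E: go to r, push ε → (r, baba, Z)
  ε-move, top Z: go to s, push EZ → (s, baba, EZ)
  read b, top E: go to s, push CE → (s, aba, CEZ)
  read a, top C: go to r, push CC → (r, ba, CCEZ)
  read b, top C: go to q, push CA → (q, a, CACEZ)
  read a, top C: go to q, push A → (q, ε, AACEZ)
All input consumed; state q ∈ F.

Accept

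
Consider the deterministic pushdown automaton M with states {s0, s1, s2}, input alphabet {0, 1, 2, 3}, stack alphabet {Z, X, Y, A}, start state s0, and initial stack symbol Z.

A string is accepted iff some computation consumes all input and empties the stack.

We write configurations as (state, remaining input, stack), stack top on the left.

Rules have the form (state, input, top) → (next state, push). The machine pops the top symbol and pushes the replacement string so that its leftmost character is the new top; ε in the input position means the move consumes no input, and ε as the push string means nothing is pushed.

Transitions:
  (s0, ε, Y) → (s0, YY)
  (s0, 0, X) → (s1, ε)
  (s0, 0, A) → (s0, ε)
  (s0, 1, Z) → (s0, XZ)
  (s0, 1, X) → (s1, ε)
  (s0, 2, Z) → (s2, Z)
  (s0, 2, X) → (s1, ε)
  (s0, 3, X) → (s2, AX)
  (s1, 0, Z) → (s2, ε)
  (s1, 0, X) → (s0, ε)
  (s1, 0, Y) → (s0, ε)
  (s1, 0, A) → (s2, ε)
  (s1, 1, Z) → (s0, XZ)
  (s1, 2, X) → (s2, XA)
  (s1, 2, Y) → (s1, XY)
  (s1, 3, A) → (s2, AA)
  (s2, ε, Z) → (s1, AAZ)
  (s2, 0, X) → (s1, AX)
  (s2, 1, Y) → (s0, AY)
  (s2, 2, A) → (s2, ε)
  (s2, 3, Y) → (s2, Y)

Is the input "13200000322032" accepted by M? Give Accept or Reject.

Reject

(s0, 13200000322032, Z)
  read 1, top Z: go to s0, push XZ → (s0, 3200000322032, XZ)
  read 3, top X: go to s2, push AX → (s2, 200000322032, AXZ)
  read 2, top A: go to s2, push ε → (s2, 00000322032, XZ)
  read 0, top X: go to s1, push AX → (s1, 0000322032, AXZ)
  read 0, top A: go to s2, push ε → (s2, 000322032, XZ)
  read 0, top X: go to s1, push AX → (s1, 00322032, AXZ)
  read 0, top A: go to s2, push ε → (s2, 0322032, XZ)
  read 0, top X: go to s1, push AX → (s1, 322032, AXZ)
  read 3, top A: go to s2, push AA → (s2, 22032, AAXZ)
  read 2, top A: go to s2, push ε → (s2, 2032, AXZ)
  read 2, top A: go to s2, push ε → (s2, 032, XZ)
  read 0, top X: go to s1, push AX → (s1, 32, AXZ)
  read 3, top A: go to s2, push AA → (s2, 2, AAXZ)
  read 2, top A: go to s2, push ε → (s2, ε, AXZ)
All input consumed; stack is AXZ, not empty, and no further ε-move applies.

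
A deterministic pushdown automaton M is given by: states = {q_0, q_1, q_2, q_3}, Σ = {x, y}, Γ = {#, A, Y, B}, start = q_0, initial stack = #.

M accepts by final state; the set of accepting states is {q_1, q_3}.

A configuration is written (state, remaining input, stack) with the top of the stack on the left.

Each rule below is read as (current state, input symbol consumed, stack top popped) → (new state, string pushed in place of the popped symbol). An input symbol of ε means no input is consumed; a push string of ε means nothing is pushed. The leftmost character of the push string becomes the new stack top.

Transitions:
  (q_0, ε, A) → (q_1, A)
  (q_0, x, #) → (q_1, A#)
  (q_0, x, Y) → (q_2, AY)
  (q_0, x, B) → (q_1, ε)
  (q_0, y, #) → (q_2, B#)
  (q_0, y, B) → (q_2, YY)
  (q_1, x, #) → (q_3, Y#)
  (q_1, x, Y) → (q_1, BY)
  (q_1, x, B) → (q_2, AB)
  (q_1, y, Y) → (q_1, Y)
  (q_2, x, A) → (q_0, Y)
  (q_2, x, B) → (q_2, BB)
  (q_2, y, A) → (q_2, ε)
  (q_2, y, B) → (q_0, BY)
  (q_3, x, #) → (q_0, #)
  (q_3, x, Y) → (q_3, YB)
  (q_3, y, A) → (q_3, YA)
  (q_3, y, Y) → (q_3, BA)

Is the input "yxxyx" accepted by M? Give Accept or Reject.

Accept

(q_0, yxxyx, #)
  read y, top #: go to q_2, push B# → (q_2, xxyx, B#)
  read x, top B: go to q_2, push BB → (q_2, xyx, BB#)
  read x, top B: go to q_2, push BB → (q_2, yx, BBB#)
  read y, top B: go to q_0, push BY → (q_0, x, BYBB#)
  read x, top B: go to q_1, push ε → (q_1, ε, YBB#)
All input consumed; state q_1 ∈ F.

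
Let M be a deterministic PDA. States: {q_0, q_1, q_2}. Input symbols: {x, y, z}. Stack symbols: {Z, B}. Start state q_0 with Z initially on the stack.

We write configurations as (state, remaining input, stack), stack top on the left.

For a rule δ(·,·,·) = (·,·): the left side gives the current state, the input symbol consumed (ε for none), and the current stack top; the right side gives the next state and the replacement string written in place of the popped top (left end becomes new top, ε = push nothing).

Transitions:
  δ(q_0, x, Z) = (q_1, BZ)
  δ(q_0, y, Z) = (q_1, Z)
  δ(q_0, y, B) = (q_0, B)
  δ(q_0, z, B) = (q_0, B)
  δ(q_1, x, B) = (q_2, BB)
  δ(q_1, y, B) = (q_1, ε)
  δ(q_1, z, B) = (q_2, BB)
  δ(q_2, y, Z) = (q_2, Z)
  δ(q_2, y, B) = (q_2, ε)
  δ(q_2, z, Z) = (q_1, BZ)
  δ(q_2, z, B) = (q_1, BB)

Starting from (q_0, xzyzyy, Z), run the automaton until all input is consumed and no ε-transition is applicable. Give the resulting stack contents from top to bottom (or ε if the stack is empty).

(q_0, xzyzyy, Z) ⊢ (q_1, zyzyy, BZ) ⊢ (q_2, yzyy, BBZ) ⊢ (q_2, zyy, BZ) ⊢ (q_1, yy, BBZ) ⊢ (q_1, y, BZ) ⊢ (q_1, ε, Z)
All input consumed in state q_1 with stack Z.

Z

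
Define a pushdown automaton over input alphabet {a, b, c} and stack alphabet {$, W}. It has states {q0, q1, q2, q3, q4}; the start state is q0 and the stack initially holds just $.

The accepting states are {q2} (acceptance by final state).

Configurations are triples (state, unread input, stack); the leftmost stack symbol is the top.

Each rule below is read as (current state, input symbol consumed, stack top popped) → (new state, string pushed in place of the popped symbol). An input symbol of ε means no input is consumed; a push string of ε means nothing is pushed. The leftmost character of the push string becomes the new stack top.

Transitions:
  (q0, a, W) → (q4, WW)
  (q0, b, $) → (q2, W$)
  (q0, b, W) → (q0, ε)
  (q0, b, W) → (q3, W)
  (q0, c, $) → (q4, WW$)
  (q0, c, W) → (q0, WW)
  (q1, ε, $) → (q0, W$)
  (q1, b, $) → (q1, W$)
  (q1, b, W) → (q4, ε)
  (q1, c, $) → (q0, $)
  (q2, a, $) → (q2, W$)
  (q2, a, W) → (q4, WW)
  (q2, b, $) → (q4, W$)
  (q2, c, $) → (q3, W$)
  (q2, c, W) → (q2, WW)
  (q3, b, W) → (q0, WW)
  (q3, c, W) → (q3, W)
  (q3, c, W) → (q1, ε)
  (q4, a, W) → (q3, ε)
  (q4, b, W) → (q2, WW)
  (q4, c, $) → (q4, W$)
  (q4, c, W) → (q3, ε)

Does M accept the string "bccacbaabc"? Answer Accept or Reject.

Reject

No computation consumes all input and reaches a final state.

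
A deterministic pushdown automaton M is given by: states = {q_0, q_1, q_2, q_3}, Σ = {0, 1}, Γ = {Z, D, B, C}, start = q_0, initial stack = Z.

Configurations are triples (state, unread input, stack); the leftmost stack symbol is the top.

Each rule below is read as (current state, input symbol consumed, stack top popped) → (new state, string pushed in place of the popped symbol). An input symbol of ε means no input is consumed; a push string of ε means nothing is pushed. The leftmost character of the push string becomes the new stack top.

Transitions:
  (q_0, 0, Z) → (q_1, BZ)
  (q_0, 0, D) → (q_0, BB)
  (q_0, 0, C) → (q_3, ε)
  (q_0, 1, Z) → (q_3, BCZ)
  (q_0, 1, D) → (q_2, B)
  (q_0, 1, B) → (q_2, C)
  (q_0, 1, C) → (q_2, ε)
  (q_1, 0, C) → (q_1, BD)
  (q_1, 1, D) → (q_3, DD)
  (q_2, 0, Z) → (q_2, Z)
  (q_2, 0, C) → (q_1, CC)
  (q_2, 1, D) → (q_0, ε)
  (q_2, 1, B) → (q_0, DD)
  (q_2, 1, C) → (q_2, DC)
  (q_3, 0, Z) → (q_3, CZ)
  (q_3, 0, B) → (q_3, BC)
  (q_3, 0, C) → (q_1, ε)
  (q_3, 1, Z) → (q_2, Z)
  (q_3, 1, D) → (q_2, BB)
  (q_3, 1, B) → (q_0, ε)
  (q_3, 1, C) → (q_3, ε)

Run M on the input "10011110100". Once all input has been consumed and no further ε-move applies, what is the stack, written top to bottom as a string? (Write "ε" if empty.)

(q_0, 10011110100, Z) ⊢ (q_3, 0011110100, BCZ) ⊢ (q_3, 011110100, BCCZ) ⊢ (q_3, 11110100, BCCCZ) ⊢ (q_0, 1110100, CCCZ) ⊢ (q_2, 110100, CCZ) ⊢ (q_2, 10100, DCCZ) ⊢ (q_0, 0100, CCZ) ⊢ (q_3, 100, CZ) ⊢ (q_3, 00, Z) ⊢ (q_3, 0, CZ) ⊢ (q_1, ε, Z)
All input consumed in state q_1 with stack Z.

Z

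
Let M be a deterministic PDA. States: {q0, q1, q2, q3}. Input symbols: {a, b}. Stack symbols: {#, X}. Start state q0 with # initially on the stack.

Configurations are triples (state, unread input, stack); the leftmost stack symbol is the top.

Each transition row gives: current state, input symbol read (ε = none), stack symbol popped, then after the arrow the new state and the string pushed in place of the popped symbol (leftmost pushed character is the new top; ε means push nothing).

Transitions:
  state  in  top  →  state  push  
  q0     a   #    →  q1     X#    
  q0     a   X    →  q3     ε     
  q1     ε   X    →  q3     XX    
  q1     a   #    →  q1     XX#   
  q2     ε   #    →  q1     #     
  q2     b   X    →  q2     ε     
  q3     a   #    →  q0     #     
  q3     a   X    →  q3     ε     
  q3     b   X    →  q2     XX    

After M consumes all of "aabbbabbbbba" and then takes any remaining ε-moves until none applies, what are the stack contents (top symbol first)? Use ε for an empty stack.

XXX#

(q0, aabbbabbbbba, #)
  read a, top #: go to q1, push X# → (q1, abbbabbbbba, X#)
  ε-move, top X: go to q3, push XX → (q3, abbbabbbbba, XX#)
  read a, top X: go to q3, push ε → (q3, bbbabbbbba, X#)
  read b, top X: go to q2, push XX → (q2, bbabbbbba, XX#)
  read b, top X: go to q2, push ε → (q2, babbbbba, X#)
  read b, top X: go to q2, push ε → (q2, abbbbba, #)
  ε-move, top #: go to q1, push # → (q1, abbbbba, #)
  read a, top #: go to q1, push XX# → (q1, bbbbba, XX#)
  ε-move, top X: go to q3, push XX → (q3, bbbbba, XXX#)
  read b, top X: go to q2, push XX → (q2, bbbba, XXXX#)
  read b, top X: go to q2, push ε → (q2, bbba, XXX#)
  read b, top X: go to q2, push ε → (q2, bba, XX#)
  read b, top X: go to q2, push ε → (q2, ba, X#)
  read b, top X: go to q2, push ε → (q2, a, #)
  ε-move, top #: go to q1, push # → (q1, a, #)
  read a, top #: go to q1, push XX# → (q1, ε, XX#)
  ε-move, top X: go to q3, push XX → (q3, ε, XXX#)
All input consumed in state q3 with stack XXX#.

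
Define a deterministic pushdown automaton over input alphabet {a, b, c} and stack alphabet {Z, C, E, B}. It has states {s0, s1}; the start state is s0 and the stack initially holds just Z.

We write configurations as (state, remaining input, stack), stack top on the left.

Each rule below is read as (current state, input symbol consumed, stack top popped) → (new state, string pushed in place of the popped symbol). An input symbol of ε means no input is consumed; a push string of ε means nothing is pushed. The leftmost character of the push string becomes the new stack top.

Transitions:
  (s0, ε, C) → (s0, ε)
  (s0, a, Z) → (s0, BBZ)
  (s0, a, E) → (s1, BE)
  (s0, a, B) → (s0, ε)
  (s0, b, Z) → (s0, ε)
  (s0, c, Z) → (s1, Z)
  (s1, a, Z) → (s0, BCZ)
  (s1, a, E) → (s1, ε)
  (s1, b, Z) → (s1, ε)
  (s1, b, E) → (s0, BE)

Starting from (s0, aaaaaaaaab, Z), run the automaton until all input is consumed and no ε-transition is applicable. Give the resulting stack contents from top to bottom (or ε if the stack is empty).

(s0, aaaaaaaaab, Z)
  read a, top Z: go to s0, push BBZ → (s0, aaaaaaaab, BBZ)
  read a, top B: go to s0, push ε → (s0, aaaaaaab, BZ)
  read a, top B: go to s0, push ε → (s0, aaaaaab, Z)
  read a, top Z: go to s0, push BBZ → (s0, aaaaab, BBZ)
  read a, top B: go to s0, push ε → (s0, aaaab, BZ)
  read a, top B: go to s0, push ε → (s0, aaab, Z)
  read a, top Z: go to s0, push BBZ → (s0, aab, BBZ)
  read a, top B: go to s0, push ε → (s0, ab, BZ)
  read a, top B: go to s0, push ε → (s0, b, Z)
  read b, top Z: go to s0, push ε → (s0, ε, ε)
All input consumed in state s0 with stack ε.

ε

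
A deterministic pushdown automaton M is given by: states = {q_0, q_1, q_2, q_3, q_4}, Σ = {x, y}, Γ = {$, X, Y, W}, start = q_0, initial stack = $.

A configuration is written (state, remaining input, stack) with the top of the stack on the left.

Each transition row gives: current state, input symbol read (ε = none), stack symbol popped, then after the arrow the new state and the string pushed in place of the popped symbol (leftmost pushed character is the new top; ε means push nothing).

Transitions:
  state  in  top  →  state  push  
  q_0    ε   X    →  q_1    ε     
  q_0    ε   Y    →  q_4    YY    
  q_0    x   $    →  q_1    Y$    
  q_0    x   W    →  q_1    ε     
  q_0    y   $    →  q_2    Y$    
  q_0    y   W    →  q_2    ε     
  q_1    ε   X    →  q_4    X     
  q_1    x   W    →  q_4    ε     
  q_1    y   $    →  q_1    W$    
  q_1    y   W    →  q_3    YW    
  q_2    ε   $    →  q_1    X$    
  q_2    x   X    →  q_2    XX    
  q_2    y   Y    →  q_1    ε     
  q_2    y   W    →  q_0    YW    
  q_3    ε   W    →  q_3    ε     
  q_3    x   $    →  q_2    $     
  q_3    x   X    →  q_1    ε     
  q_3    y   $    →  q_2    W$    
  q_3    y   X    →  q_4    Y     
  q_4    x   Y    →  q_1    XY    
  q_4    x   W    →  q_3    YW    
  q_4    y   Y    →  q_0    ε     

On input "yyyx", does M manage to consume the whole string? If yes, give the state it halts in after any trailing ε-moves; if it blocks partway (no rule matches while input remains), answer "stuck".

(q_0, yyyx, $)
  read y, top $: go to q_2, push Y$ → (q_2, yyx, Y$)
  read y, top Y: go to q_1, push ε → (q_1, yx, $)
  read y, top $: go to q_1, push W$ → (q_1, x, W$)
  read x, top W: go to q_4, push ε → (q_4, ε, $)
All input consumed; M is in state q_4.

q_4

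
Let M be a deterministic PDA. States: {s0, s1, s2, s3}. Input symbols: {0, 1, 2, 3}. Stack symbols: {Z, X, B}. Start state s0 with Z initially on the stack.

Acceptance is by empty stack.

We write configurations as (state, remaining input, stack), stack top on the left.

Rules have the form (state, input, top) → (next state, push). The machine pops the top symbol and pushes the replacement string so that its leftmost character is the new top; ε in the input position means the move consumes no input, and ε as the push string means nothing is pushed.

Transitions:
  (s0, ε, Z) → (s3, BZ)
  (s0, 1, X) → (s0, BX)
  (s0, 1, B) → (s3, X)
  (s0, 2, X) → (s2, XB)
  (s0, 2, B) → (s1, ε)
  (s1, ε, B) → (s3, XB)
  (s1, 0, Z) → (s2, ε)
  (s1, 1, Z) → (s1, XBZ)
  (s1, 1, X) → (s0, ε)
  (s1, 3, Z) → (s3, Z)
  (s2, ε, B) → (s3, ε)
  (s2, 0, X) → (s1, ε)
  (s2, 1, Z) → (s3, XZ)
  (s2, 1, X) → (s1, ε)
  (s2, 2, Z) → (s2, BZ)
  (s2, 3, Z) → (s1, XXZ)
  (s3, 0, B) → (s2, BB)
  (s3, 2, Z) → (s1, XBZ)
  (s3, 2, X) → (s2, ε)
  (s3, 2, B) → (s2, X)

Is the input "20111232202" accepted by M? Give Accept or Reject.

Reject

(s0, 20111232202, Z)
  ε-move, top Z: go to s3, push BZ → (s3, 20111232202, BZ)
  read 2, top B: go to s2, push X → (s2, 0111232202, XZ)
  read 0, top X: go to s1, push ε → (s1, 111232202, Z)
  read 1, top Z: go to s1, push XBZ → (s1, 11232202, XBZ)
  read 1, top X: go to s0, push ε → (s0, 1232202, BZ)
  read 1, top B: go to s3, push X → (s3, 232202, XZ)
  read 2, top X: go to s2, push ε → (s2, 32202, Z)
  read 3, top Z: go to s1, push XXZ → (s1, 2202, XXZ)
No transition applies at (s1, 2202, XXZ); input not fully consumed.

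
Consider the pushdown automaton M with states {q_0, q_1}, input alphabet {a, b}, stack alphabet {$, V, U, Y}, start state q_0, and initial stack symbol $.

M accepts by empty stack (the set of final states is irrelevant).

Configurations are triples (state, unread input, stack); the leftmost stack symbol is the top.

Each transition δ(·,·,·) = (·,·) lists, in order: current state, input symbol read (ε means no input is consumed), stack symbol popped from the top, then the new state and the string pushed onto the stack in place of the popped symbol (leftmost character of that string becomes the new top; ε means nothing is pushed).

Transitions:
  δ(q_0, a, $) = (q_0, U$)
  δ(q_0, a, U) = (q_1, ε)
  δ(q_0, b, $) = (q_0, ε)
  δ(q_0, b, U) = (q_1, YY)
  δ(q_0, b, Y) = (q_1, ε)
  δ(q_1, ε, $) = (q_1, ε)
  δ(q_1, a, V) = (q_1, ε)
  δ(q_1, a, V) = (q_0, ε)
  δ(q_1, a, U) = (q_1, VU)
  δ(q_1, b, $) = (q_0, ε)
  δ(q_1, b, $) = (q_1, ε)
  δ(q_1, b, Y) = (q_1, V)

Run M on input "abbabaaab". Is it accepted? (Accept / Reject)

One accepting computation: (q_0, abbabaaab, $) ⊢ (q_0, bbabaaab, U$) ⊢ (q_1, babaaab, YY$) ⊢ (q_1, abaaab, VY$) ⊢ (q_1, baaab, Y$) ⊢ (q_1, aaab, V$) ⊢ (q_0, aab, $) ⊢ (q_0, ab, U$) ⊢ (q_1, b, $) ⊢ (q_0, ε, ε)
All input consumed and the stack is empty.

Accept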